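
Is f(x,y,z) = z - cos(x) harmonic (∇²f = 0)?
No, ∇²f = cos(x)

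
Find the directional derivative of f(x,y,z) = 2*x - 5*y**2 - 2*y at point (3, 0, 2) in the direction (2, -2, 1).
8/3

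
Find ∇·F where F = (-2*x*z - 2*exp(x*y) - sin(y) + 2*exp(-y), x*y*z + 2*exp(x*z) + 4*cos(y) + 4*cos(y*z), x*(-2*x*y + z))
x*z + x - 2*y*exp(x*y) - 4*z*sin(y*z) - 2*z - 4*sin(y)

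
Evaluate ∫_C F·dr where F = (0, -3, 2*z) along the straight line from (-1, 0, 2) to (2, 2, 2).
-6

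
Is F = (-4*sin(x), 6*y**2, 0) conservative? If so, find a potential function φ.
Yes, F is conservative. φ = 2*y**3 + 4*cos(x)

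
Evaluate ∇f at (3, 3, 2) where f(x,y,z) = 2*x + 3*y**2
(2, 18, 0)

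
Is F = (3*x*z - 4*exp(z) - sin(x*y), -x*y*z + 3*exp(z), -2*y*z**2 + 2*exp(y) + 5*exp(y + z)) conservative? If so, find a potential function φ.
No, ∇×F = (x*y - 2*z**2 + 2*exp(y) - 3*exp(z) + 5*exp(y + z), 3*x - 4*exp(z), x*cos(x*y) - y*z) ≠ 0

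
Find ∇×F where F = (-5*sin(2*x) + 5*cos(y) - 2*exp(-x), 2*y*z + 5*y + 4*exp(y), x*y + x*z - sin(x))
(x - 2*y, -y - z + cos(x), 5*sin(y))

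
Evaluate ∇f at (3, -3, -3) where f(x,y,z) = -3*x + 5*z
(-3, 0, 5)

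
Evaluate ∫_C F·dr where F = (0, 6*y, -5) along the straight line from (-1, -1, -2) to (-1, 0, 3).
-28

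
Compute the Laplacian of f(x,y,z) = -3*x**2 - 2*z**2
-10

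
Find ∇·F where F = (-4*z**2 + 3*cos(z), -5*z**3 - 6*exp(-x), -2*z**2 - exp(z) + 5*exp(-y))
-4*z - exp(z)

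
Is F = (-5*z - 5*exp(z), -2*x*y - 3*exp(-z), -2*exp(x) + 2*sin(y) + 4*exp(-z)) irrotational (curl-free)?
No, ∇×F = (2*cos(y) - 3*exp(-z), 2*exp(x) - 5*exp(z) - 5, -2*y)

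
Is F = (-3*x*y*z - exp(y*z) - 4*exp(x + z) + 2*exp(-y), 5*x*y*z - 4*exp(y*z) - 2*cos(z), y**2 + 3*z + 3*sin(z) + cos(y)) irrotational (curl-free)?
No, ∇×F = (-5*x*y + 4*y*exp(y*z) + 2*y - sin(y) - 2*sin(z), -3*x*y - y*exp(y*z) - 4*exp(x + z), (z*(3*x + 5*y + exp(y*z))*exp(y) + 2)*exp(-y))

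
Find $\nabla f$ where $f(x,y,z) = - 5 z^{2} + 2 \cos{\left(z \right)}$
(0, 0, -10*z - 2*sin(z))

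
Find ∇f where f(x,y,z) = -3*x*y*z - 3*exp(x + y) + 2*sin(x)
(-3*y*z - 3*exp(x + y) + 2*cos(x), -3*x*z - 3*exp(x + y), -3*x*y)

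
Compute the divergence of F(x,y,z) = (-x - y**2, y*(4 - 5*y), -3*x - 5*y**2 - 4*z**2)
-10*y - 8*z + 3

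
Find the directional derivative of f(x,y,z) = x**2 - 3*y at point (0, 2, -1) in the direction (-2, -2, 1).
2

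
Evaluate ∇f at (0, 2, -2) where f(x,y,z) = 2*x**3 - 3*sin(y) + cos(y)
(0, -sin(2) - 3*cos(2), 0)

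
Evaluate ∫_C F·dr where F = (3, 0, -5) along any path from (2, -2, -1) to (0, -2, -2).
-1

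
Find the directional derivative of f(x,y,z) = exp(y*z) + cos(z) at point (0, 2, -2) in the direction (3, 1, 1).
sqrt(11)*sin(2)/11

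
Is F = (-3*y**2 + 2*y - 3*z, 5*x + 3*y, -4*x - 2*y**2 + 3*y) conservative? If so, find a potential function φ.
No, ∇×F = (3 - 4*y, 1, 6*y + 3) ≠ 0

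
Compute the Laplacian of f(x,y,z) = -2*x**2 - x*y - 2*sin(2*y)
8*sin(2*y) - 4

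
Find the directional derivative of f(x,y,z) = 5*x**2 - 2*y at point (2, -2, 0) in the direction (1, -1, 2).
11*sqrt(6)/3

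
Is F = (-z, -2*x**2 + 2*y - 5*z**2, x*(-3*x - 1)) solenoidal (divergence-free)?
No, ∇·F = 2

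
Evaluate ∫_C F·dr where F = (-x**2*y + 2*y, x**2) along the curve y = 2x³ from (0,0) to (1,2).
28/15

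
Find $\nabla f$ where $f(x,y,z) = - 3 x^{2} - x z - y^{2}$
(-6*x - z, -2*y, -x)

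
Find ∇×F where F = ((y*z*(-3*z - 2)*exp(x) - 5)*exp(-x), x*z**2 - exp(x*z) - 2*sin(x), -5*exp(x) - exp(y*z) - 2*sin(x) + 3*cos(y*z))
(-2*x*z + x*exp(x*z) - z*exp(y*z) - 3*z*sin(y*z), -6*y*z - 2*y + 5*exp(x) + 2*cos(x), 4*z**2 - z*exp(x*z) + 2*z - 2*cos(x))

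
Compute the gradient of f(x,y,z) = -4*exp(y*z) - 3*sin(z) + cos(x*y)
(-y*sin(x*y), -x*sin(x*y) - 4*z*exp(y*z), -4*y*exp(y*z) - 3*cos(z))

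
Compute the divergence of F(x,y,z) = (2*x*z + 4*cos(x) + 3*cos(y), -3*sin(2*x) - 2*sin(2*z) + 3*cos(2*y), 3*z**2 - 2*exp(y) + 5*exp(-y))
8*z - 4*sin(x) - 6*sin(2*y)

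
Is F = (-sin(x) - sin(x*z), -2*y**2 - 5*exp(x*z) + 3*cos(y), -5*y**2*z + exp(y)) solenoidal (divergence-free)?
No, ∇·F = -5*y**2 - 4*y - z*cos(x*z) - 3*sin(y) - cos(x)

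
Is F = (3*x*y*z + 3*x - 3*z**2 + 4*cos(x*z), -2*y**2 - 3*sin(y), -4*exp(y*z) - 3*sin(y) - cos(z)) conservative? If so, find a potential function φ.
No, ∇×F = (-4*z*exp(y*z) - 3*cos(y), 3*x*y - 4*x*sin(x*z) - 6*z, -3*x*z) ≠ 0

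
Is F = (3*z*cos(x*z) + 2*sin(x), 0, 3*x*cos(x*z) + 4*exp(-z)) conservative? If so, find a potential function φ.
Yes, F is conservative. φ = 3*sin(x*z) - 2*cos(x) - 4*exp(-z)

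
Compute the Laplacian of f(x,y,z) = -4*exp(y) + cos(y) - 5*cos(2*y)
-4*exp(y) - cos(y) + 20*cos(2*y)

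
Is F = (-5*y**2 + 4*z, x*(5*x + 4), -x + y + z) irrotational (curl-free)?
No, ∇×F = (1, 5, 10*x + 10*y + 4)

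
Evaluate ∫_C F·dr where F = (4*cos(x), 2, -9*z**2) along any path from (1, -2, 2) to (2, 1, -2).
-4*sin(1) + 4*sin(2) + 54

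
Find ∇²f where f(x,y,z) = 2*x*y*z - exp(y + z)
-2*exp(y + z)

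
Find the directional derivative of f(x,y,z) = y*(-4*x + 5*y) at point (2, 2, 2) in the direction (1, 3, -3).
28*sqrt(19)/19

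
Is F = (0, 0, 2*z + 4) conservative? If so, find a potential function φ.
Yes, F is conservative. φ = z*(z + 4)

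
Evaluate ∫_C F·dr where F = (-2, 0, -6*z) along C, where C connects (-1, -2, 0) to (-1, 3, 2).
-12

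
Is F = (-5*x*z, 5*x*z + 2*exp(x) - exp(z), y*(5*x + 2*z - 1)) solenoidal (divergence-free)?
No, ∇·F = 2*y - 5*z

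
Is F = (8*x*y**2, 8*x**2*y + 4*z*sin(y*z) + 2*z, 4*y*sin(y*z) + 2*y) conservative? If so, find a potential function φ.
Yes, F is conservative. φ = 4*x**2*y**2 + 2*y*z - 4*cos(y*z)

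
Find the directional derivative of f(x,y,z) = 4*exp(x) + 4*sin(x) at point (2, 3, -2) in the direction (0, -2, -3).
0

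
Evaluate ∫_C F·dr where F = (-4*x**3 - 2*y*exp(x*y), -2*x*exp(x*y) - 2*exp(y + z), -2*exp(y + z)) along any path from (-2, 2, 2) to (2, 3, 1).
2*(1 - exp(10))*exp(-4)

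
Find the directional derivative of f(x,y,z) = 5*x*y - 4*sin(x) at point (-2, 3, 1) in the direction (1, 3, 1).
-sqrt(11)*(4*cos(2) + 15)/11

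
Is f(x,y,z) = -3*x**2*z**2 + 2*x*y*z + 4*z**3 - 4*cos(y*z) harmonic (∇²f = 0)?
No, ∇²f = -6*x**2 + 4*y**2*cos(y*z) + 4*z**2*cos(y*z) - 6*z**2 + 24*z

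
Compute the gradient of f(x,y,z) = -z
(0, 0, -1)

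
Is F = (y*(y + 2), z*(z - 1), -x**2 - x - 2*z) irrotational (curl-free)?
No, ∇×F = (1 - 2*z, 2*x + 1, -2*y - 2)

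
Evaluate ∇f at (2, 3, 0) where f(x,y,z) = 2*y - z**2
(0, 2, 0)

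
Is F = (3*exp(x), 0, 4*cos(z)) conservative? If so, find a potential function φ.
Yes, F is conservative. φ = 3*exp(x) + 4*sin(z)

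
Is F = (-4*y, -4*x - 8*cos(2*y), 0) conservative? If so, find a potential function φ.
Yes, F is conservative. φ = -4*x*y - 4*sin(2*y)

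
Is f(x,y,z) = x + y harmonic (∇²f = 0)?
Yes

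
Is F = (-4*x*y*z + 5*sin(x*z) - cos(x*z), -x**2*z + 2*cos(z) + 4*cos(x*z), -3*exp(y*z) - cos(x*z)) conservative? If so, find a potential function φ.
No, ∇×F = (x**2 + 4*x*sin(x*z) - 3*z*exp(y*z) + 2*sin(z), -4*x*y + x*sin(x*z) + 5*x*cos(x*z) - z*sin(x*z), 2*z*(x - 2*sin(x*z))) ≠ 0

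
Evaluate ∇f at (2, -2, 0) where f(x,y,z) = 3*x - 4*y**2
(3, 16, 0)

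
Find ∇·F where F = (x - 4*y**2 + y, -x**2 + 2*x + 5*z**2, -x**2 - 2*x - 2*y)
1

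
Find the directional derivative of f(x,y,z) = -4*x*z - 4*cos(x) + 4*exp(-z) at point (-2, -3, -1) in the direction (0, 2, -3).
12*sqrt(13)*(-2 + E)/13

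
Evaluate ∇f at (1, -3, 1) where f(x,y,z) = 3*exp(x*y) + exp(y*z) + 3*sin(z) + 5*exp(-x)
((-5*exp(2) - 9)*exp(-3), 4*exp(-3), -3*exp(-3) + 3*cos(1))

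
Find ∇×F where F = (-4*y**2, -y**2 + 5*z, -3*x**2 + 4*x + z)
(-5, 6*x - 4, 8*y)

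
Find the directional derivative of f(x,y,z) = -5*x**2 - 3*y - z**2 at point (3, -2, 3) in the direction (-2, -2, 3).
48*sqrt(17)/17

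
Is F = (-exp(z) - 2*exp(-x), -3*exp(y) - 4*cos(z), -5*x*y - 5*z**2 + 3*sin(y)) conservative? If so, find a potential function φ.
No, ∇×F = (-5*x - 4*sin(z) + 3*cos(y), 5*y - exp(z), 0) ≠ 0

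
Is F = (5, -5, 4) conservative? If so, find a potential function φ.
Yes, F is conservative. φ = 5*x - 5*y + 4*z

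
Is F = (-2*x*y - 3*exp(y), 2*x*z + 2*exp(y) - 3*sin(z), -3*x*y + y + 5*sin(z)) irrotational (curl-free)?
No, ∇×F = (-5*x + 3*cos(z) + 1, 3*y, 2*x + 2*z + 3*exp(y))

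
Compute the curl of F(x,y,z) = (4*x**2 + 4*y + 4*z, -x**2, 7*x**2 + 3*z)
(0, 4 - 14*x, -2*x - 4)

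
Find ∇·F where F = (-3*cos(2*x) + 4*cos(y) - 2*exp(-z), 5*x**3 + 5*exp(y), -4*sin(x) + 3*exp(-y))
5*exp(y) + 6*sin(2*x)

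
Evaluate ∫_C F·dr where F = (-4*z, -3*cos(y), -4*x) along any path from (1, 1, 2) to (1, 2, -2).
-3*sin(2) + 3*sin(1) + 16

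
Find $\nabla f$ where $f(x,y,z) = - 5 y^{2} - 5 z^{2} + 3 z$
(0, -10*y, 3 - 10*z)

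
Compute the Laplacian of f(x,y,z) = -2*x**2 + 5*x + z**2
-2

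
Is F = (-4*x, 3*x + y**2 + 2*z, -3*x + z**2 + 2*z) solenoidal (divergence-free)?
No, ∇·F = 2*y + 2*z - 2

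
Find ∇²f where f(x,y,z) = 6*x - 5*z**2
-10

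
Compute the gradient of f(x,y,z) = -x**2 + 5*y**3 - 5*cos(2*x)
(-2*x + 10*sin(2*x), 15*y**2, 0)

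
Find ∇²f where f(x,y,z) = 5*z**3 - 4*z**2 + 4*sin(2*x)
30*z - 16*sin(2*x) - 8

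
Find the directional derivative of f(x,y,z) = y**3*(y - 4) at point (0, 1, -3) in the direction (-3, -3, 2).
12*sqrt(22)/11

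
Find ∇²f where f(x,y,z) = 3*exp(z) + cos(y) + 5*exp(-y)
3*exp(z) - cos(y) + 5*exp(-y)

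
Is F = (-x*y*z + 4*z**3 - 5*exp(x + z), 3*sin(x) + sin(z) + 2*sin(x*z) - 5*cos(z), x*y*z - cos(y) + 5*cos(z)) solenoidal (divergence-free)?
No, ∇·F = x*y - y*z - 5*exp(x + z) - 5*sin(z)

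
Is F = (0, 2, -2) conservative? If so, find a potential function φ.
Yes, F is conservative. φ = 2*y - 2*z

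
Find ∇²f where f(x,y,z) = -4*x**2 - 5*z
-8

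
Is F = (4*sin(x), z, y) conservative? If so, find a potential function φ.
Yes, F is conservative. φ = y*z - 4*cos(x)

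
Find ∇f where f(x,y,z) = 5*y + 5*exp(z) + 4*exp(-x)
(-4*exp(-x), 5, 5*exp(z))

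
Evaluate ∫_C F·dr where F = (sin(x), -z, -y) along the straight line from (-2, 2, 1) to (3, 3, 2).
-4 + cos(2) - cos(3)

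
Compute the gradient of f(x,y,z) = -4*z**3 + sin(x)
(cos(x), 0, -12*z**2)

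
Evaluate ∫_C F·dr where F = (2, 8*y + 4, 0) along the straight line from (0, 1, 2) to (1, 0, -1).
-6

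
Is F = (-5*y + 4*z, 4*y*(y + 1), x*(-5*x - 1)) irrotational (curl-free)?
No, ∇×F = (0, 10*x + 5, 5)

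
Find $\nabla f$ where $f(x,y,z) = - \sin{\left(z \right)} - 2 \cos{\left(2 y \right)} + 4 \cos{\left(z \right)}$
(0, 4*sin(2*y), -4*sin(z) - cos(z))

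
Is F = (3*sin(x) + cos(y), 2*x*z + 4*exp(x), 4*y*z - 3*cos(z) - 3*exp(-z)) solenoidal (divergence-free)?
No, ∇·F = 4*y + 3*sin(z) + 3*cos(x) + 3*exp(-z)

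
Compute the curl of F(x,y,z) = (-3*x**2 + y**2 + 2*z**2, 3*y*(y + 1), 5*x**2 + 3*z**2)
(0, -10*x + 4*z, -2*y)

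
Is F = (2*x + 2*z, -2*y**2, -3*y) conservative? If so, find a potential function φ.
No, ∇×F = (-3, 2, 0) ≠ 0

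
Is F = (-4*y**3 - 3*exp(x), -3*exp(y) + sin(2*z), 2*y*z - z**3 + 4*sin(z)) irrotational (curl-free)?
No, ∇×F = (2*z - 2*cos(2*z), 0, 12*y**2)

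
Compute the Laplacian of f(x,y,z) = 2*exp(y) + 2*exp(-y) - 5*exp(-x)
2*exp(y) + 2*exp(-y) - 5*exp(-x)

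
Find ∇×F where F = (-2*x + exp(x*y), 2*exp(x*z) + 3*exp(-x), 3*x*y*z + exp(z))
(x*(3*z - 2*exp(x*z)), -3*y*z, -x*exp(x*y) + 2*z*exp(x*z) - 3*exp(-x))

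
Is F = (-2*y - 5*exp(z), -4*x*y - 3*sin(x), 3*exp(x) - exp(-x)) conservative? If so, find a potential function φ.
No, ∇×F = (0, -3*exp(x) - 5*exp(z) - exp(-x), -4*y - 3*cos(x) + 2) ≠ 0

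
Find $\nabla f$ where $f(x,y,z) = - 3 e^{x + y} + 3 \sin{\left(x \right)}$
(-3*exp(x + y) + 3*cos(x), -3*exp(x + y), 0)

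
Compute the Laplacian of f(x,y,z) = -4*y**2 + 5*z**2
2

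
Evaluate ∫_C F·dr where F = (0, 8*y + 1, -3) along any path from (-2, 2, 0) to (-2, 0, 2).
-24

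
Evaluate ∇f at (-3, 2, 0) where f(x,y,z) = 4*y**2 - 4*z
(0, 16, -4)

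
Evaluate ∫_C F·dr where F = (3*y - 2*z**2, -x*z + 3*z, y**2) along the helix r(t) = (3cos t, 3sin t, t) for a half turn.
-42 - 9*pi + 15*pi**2/4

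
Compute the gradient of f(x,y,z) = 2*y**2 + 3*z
(0, 4*y, 3)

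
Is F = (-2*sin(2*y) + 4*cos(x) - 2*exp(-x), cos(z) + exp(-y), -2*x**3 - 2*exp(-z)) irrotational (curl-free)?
No, ∇×F = (sin(z), 6*x**2, 4*cos(2*y))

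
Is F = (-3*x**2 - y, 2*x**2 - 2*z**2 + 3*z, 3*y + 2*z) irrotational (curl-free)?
No, ∇×F = (4*z, 0, 4*x + 1)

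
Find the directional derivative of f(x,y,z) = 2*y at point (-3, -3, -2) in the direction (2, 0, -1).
0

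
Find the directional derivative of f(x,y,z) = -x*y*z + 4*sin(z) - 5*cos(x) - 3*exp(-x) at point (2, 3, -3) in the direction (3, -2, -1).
sqrt(14)*(9 - 4*exp(2)*cos(3) + 15*exp(2)*sin(2) + 21*exp(2))*exp(-2)/14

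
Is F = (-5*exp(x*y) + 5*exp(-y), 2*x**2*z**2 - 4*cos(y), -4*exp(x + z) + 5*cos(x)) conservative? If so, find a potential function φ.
No, ∇×F = (-4*x**2*z, 4*exp(x + z) + 5*sin(x), 4*x*z**2 + 5*x*exp(x*y) + 5*exp(-y)) ≠ 0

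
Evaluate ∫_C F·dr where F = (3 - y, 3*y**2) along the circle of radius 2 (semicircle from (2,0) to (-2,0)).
-12 + 2*pi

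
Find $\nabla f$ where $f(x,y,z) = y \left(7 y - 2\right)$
(0, 14*y - 2, 0)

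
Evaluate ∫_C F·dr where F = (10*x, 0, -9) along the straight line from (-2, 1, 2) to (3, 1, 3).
16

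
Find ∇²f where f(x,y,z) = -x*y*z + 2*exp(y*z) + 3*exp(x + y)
2*y**2*exp(y*z) + 2*z**2*exp(y*z) + 6*exp(x + y)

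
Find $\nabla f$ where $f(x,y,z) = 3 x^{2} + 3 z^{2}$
(6*x, 0, 6*z)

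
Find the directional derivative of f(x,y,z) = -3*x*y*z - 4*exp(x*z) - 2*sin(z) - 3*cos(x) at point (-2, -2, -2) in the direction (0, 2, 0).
-12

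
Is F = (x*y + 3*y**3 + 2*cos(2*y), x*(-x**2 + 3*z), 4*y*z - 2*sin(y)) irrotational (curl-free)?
No, ∇×F = (-3*x + 4*z - 2*cos(y), 0, -3*x**2 - x - 9*y**2 + 3*z + 4*sin(2*y))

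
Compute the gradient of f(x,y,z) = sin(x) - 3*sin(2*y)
(cos(x), -6*cos(2*y), 0)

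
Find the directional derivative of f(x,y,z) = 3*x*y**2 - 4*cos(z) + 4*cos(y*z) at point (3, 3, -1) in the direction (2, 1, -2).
-28*sin(3)/3 + 8*sin(1)/3 + 36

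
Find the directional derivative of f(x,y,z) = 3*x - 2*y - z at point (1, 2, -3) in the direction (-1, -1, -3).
2*sqrt(11)/11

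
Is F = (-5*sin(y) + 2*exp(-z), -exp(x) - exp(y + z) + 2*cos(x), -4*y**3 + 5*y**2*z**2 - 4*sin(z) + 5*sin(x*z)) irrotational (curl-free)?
No, ∇×F = (-12*y**2 + 10*y*z**2 + exp(y + z), -5*z*cos(x*z) - 2*exp(-z), -exp(x) - 2*sin(x) + 5*cos(y))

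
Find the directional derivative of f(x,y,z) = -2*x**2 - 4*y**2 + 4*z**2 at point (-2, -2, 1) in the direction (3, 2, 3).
40*sqrt(22)/11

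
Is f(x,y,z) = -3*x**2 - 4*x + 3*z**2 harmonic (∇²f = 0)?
Yes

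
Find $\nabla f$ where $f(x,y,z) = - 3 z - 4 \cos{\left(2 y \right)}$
(0, 8*sin(2*y), -3)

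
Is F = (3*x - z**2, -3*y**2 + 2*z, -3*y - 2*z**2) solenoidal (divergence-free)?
No, ∇·F = -6*y - 4*z + 3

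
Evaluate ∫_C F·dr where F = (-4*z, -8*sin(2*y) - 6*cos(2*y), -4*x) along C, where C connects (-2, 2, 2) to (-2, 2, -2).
-32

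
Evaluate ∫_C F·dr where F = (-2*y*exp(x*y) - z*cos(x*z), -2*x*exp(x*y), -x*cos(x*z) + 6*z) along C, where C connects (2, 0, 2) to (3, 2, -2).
-2*exp(6) + sin(4) + sin(6) + 2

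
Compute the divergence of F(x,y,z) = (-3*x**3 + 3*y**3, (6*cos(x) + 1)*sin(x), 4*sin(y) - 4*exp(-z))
-9*x**2 + 4*exp(-z)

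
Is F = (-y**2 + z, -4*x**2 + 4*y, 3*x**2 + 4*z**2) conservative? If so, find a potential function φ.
No, ∇×F = (0, 1 - 6*x, -8*x + 2*y) ≠ 0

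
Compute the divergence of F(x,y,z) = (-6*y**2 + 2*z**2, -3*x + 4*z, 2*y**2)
0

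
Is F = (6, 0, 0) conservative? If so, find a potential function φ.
Yes, F is conservative. φ = 6*x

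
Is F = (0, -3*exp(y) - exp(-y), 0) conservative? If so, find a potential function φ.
Yes, F is conservative. φ = -3*exp(y) + exp(-y)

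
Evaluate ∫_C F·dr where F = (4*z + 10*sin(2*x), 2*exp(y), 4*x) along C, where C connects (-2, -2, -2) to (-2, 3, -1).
-8 - 2*exp(-2) + 2*exp(3)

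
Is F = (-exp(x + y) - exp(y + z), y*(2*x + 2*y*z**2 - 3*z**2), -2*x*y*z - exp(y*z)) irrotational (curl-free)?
No, ∇×F = (z*(-2*x - 4*y**2 + 6*y - exp(y*z)), 2*y*z - exp(y + z), 2*y + exp(x + y) + exp(y + z))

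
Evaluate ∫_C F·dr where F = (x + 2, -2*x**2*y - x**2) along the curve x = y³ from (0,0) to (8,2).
-240/7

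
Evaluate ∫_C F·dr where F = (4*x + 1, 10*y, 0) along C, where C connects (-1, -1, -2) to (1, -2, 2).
17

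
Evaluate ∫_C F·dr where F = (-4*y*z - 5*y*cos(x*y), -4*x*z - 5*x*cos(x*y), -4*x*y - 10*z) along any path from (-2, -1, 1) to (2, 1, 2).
-23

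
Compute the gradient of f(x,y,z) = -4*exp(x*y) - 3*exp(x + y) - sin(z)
(-4*y*exp(x*y) - 3*exp(x + y), -4*x*exp(x*y) - 3*exp(x + y), -cos(z))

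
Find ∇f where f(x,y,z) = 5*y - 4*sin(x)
(-4*cos(x), 5, 0)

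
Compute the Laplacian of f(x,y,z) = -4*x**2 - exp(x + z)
-2*exp(x + z) - 8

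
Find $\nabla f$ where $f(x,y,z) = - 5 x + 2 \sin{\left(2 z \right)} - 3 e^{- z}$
(-5, 0, 4*cos(2*z) + 3*exp(-z))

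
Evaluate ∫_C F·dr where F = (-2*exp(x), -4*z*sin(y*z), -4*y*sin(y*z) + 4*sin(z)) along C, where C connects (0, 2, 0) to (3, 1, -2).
2 - 2*exp(3)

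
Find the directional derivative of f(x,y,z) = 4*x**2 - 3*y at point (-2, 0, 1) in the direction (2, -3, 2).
-23*sqrt(17)/17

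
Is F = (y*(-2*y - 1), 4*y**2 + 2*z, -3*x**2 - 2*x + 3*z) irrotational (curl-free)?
No, ∇×F = (-2, 6*x + 2, 4*y + 1)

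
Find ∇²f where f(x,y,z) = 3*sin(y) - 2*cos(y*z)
2*y**2*cos(y*z) + 2*z**2*cos(y*z) - 3*sin(y)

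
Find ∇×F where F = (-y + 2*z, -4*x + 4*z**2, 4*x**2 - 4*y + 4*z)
(-8*z - 4, 2 - 8*x, -3)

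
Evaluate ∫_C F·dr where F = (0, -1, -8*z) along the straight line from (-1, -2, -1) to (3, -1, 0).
3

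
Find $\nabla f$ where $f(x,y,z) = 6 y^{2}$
(0, 12*y, 0)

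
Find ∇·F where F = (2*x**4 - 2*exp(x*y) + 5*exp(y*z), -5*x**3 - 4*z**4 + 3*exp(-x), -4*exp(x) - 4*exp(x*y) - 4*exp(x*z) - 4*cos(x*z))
8*x**3 - 4*x*exp(x*z) + 4*x*sin(x*z) - 2*y*exp(x*y)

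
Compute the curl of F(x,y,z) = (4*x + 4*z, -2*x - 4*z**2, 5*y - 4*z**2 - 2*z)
(8*z + 5, 4, -2)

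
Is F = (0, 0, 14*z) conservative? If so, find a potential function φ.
Yes, F is conservative. φ = 7*z**2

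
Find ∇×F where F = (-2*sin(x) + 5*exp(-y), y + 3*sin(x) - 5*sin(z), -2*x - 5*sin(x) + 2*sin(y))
(2*cos(y) + 5*cos(z), 5*cos(x) + 2, 3*cos(x) + 5*exp(-y))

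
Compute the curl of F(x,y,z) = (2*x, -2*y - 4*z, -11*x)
(4, 11, 0)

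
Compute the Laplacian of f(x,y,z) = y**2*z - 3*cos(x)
2*z + 3*cos(x)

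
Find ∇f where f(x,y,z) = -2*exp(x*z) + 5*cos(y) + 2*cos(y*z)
(-2*z*exp(x*z), -2*z*sin(y*z) - 5*sin(y), -2*x*exp(x*z) - 2*y*sin(y*z))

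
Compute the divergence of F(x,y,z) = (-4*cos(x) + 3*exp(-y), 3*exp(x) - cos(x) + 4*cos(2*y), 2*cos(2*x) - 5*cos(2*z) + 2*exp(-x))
4*sin(x) - 8*sin(2*y) + 10*sin(2*z)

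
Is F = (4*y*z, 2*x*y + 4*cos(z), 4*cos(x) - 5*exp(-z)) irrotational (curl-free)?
No, ∇×F = (4*sin(z), 4*y + 4*sin(x), 2*y - 4*z)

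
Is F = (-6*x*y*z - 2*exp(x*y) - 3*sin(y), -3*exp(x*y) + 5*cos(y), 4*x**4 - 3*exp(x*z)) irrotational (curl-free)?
No, ∇×F = (0, -16*x**3 - 6*x*y + 3*z*exp(x*z), 6*x*z + 2*x*exp(x*y) - 3*y*exp(x*y) + 3*cos(y))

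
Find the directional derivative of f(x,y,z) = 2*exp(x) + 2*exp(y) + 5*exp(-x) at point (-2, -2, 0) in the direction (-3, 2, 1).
sqrt(14)*(-2 + 15*exp(4))*exp(-2)/14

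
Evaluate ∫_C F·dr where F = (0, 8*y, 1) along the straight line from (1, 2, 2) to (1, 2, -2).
-4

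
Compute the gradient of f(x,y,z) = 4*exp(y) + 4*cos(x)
(-4*sin(x), 4*exp(y), 0)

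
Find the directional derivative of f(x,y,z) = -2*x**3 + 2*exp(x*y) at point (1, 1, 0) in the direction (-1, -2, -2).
2 - 2*E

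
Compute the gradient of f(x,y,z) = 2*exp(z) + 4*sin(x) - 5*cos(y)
(4*cos(x), 5*sin(y), 2*exp(z))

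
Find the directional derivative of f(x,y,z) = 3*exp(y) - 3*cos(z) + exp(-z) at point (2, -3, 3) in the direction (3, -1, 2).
sqrt(14)*(-5 + 6*exp(3)*sin(3))*exp(-3)/14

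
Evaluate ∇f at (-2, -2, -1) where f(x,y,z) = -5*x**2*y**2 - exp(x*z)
(exp(2) + 80, 80, 2*exp(2))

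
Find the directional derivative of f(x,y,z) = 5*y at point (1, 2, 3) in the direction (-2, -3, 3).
-15*sqrt(22)/22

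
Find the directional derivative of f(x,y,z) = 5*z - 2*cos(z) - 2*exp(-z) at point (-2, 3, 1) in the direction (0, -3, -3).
sqrt(2)*(-E*(2*sin(1) + 5) - 2)*exp(-1)/2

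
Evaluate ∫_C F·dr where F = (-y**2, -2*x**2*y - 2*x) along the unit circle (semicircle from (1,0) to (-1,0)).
4/3 - pi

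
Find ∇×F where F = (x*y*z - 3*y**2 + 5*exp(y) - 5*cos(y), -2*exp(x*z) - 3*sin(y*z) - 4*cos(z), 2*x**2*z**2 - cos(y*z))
(2*x*exp(x*z) + 3*y*cos(y*z) + z*sin(y*z) - 4*sin(z), x*(y - 4*z**2), -x*z + 6*y - 2*z*exp(x*z) - 5*exp(y) - 5*sin(y))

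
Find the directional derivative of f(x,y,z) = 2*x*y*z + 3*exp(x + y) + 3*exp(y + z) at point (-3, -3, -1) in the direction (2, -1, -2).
-10 - 3*exp(-4) + exp(-6)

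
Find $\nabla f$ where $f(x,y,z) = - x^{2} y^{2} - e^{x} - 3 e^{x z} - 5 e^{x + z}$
(-2*x*y**2 - 3*z*exp(x*z) - exp(x) - 5*exp(x + z), -2*x**2*y, -3*x*exp(x*z) - 5*exp(x + z))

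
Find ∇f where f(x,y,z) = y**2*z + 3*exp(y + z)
(0, 2*y*z + 3*exp(y + z), y**2 + 3*exp(y + z))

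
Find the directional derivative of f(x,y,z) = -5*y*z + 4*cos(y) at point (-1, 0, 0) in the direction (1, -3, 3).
0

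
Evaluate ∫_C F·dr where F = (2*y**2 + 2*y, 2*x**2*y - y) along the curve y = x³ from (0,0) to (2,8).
1432/7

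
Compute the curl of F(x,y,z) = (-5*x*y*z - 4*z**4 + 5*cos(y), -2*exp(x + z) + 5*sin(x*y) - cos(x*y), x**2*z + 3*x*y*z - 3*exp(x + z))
(3*x*z + 2*exp(x + z), -5*x*y - 2*x*z - 3*y*z - 16*z**3 + 3*exp(x + z), 5*x*z + y*sin(x*y) + 5*y*cos(x*y) - 2*exp(x + z) + 5*sin(y))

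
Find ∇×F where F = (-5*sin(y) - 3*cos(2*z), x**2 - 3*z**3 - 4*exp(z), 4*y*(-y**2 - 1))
(-12*y**2 + 9*z**2 + 4*exp(z) - 4, 6*sin(2*z), 2*x + 5*cos(y))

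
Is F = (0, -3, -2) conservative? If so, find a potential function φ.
Yes, F is conservative. φ = -3*y - 2*z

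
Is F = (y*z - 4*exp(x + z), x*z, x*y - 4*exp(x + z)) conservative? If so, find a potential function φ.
Yes, F is conservative. φ = x*y*z - 4*exp(x + z)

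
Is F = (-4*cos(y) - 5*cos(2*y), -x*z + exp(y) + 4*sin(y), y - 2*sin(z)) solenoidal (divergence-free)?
No, ∇·F = exp(y) + 4*cos(y) - 2*cos(z)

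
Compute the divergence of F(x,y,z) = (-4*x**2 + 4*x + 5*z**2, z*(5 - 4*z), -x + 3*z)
7 - 8*x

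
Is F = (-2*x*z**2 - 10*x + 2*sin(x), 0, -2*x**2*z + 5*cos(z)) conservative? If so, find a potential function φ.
Yes, F is conservative. φ = -x**2*z**2 - 5*x**2 + 5*sin(z) - 2*cos(x)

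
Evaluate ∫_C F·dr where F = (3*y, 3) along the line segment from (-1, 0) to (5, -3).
-36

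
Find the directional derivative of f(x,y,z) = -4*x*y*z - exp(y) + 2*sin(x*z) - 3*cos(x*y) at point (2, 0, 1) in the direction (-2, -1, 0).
sqrt(5)*(9 - 4*cos(2))/5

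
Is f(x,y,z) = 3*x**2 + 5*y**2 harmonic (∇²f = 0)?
No, ∇²f = 16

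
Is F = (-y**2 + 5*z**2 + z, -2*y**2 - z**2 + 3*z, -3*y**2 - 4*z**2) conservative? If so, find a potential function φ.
No, ∇×F = (-6*y + 2*z - 3, 10*z + 1, 2*y) ≠ 0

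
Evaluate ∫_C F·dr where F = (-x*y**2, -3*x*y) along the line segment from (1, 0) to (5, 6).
-390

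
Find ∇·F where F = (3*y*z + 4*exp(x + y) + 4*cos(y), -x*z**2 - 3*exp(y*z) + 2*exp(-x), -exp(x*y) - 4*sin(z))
-3*z*exp(y*z) + 4*exp(x + y) - 4*cos(z)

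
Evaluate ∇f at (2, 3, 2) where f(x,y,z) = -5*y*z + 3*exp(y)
(0, -10 + 3*exp(3), -15)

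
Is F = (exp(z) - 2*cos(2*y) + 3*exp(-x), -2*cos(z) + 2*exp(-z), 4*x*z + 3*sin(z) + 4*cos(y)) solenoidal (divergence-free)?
No, ∇·F = 4*x + 3*cos(z) - 3*exp(-x)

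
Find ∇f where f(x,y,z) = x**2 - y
(2*x, -1, 0)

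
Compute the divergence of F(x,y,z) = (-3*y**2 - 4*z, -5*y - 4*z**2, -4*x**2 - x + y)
-5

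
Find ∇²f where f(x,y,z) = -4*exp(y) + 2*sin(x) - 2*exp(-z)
-4*exp(y) - 2*sin(x) - 2*exp(-z)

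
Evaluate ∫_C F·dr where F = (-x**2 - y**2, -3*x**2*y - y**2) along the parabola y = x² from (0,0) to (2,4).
-472/5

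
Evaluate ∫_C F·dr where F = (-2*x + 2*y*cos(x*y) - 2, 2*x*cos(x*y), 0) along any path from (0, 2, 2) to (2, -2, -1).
-8 - 2*sin(4)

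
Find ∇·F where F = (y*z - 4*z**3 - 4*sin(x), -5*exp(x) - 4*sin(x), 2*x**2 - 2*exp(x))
-4*cos(x)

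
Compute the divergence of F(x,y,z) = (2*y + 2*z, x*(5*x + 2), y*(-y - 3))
0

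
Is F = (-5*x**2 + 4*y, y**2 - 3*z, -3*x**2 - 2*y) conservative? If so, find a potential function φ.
No, ∇×F = (1, 6*x, -4) ≠ 0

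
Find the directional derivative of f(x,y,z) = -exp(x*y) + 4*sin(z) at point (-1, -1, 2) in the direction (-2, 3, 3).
sqrt(22)*(12*cos(2) + E)/22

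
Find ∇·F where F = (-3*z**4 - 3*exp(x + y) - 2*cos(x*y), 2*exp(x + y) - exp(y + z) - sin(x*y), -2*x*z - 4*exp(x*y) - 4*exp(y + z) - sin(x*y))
-x*cos(x*y) - 2*x + 2*y*sin(x*y) - exp(x + y) - 5*exp(y + z)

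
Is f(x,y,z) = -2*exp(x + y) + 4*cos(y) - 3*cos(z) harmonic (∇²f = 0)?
No, ∇²f = -4*exp(x + y) - 4*cos(y) + 3*cos(z)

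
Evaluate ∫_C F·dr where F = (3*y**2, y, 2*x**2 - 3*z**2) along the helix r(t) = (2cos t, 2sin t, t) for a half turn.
-32 - pi**3 + 4*pi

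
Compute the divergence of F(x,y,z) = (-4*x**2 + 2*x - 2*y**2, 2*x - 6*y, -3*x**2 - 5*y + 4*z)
-8*x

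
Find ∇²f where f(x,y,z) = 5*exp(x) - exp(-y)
5*exp(x) - exp(-y)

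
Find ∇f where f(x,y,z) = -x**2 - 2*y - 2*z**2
(-2*x, -2, -4*z)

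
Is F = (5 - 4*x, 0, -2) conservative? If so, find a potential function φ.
Yes, F is conservative. φ = -2*x**2 + 5*x - 2*z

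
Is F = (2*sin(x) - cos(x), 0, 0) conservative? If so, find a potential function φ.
Yes, F is conservative. φ = -sin(x) - 2*cos(x)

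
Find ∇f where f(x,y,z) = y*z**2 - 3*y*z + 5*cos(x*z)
(-5*z*sin(x*z), z*(z - 3), -5*x*sin(x*z) + 2*y*z - 3*y)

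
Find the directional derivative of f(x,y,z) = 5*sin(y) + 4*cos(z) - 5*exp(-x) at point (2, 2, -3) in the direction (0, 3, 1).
sqrt(10)*(15*cos(2) + 4*sin(3))/10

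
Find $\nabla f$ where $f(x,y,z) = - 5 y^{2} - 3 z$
(0, -10*y, -3)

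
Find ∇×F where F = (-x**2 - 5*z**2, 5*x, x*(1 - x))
(0, 2*x - 10*z - 1, 5)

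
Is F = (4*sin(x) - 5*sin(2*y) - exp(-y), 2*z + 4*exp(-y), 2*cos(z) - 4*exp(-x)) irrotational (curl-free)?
No, ∇×F = (-2, -4*exp(-x), 10*cos(2*y) - exp(-y))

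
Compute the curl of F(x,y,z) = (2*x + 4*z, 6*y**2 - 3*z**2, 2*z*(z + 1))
(6*z, 4, 0)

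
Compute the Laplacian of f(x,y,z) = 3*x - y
0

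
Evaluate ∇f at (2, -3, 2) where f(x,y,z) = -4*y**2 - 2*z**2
(0, 24, -8)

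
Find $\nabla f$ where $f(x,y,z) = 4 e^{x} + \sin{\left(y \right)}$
(4*exp(x), cos(y), 0)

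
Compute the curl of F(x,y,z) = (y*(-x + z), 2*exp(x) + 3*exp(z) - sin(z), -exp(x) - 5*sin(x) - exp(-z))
(-3*exp(z) + cos(z), y + exp(x) + 5*cos(x), x - z + 2*exp(x))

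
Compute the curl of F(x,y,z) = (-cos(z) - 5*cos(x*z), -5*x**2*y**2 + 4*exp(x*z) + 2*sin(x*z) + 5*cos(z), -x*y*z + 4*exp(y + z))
(-x*z - 4*x*exp(x*z) - 2*x*cos(x*z) + 4*exp(y + z) + 5*sin(z), 5*x*sin(x*z) + y*z + sin(z), -10*x*y**2 + 4*z*exp(x*z) + 2*z*cos(x*z))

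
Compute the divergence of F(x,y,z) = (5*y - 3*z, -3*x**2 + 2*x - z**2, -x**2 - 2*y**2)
0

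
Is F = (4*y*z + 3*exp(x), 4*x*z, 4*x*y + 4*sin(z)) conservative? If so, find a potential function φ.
Yes, F is conservative. φ = 4*x*y*z + 3*exp(x) - 4*cos(z)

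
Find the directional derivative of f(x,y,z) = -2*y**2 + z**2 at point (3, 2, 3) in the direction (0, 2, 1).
-2*sqrt(5)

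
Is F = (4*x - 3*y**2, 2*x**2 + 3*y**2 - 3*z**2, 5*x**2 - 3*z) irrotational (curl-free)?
No, ∇×F = (6*z, -10*x, 4*x + 6*y)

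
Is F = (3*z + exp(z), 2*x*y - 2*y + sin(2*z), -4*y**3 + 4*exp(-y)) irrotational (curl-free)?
No, ∇×F = (-12*y**2 - 2*cos(2*z) - 4*exp(-y), exp(z) + 3, 2*y)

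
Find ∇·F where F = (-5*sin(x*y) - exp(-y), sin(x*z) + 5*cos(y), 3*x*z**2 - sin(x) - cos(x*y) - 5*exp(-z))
6*x*z - 5*y*cos(x*y) - 5*sin(y) + 5*exp(-z)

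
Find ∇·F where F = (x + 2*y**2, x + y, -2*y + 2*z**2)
4*z + 2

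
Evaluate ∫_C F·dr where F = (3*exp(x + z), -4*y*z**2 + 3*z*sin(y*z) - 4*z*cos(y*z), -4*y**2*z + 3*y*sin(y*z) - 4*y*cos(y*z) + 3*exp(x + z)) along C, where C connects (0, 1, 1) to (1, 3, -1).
-13 - 3*E + 4*sin(3) + 3*cos(1) - 3*cos(3) + 4*sin(1)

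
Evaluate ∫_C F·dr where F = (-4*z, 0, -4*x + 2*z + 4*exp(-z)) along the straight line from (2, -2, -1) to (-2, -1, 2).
-4*exp(-2) + 4*E + 11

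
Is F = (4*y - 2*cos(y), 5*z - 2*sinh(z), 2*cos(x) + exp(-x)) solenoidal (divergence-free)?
Yes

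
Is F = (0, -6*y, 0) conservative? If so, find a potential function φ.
Yes, F is conservative. φ = -3*y**2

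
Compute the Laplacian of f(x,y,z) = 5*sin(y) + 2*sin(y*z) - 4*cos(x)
-2*y**2*sin(y*z) - 2*z**2*sin(y*z) - 5*sin(y) + 4*cos(x)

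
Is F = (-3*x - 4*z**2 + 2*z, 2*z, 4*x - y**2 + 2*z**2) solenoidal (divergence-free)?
No, ∇·F = 4*z - 3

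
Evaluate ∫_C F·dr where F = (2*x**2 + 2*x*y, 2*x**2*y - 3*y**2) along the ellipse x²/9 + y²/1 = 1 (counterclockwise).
0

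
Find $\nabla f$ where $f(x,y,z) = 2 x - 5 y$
(2, -5, 0)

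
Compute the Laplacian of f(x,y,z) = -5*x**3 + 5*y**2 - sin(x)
-30*x + sin(x) + 10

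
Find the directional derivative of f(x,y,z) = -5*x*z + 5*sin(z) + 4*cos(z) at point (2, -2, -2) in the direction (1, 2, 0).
2*sqrt(5)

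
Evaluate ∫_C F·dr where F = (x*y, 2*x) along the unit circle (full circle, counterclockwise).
2*pi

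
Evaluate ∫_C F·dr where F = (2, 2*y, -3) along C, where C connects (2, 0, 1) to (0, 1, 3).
-9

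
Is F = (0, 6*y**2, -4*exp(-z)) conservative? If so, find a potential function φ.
Yes, F is conservative. φ = 2*y**3 + 4*exp(-z)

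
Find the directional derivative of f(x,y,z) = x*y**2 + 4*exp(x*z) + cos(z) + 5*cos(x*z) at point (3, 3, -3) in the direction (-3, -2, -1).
sqrt(14)*(-63*exp(9) - exp(9)*sin(3) + 24 + 30*exp(9)*sin(9))*exp(-9)/14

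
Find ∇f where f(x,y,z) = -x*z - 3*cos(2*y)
(-z, 6*sin(2*y), -x)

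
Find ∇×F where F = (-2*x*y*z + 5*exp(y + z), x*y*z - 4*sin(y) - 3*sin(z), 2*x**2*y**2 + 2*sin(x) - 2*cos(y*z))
(4*x**2*y - x*y + 2*z*sin(y*z) + 3*cos(z), -4*x*y**2 - 2*x*y + 5*exp(y + z) - 2*cos(x), 2*x*z + y*z - 5*exp(y + z))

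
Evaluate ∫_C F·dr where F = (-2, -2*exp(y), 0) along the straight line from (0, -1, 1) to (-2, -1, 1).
4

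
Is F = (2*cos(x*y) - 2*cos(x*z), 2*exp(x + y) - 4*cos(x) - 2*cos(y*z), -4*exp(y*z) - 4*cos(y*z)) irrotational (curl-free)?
No, ∇×F = (-2*y*sin(y*z) - 4*z*exp(y*z) + 4*z*sin(y*z), 2*x*sin(x*z), 2*x*sin(x*y) + 2*exp(x + y) + 4*sin(x))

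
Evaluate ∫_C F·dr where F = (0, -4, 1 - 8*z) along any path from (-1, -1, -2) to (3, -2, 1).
19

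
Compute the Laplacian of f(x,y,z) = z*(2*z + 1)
4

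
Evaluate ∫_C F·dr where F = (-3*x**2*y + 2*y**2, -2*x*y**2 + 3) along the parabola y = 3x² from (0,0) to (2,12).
-65844/35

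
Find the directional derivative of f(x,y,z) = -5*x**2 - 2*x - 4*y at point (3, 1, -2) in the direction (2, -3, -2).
-52*sqrt(17)/17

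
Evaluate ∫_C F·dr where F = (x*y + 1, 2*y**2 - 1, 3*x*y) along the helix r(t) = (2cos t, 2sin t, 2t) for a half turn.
-4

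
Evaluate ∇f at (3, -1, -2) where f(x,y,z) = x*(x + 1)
(7, 0, 0)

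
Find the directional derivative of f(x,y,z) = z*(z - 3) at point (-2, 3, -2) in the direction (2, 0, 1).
-7*sqrt(5)/5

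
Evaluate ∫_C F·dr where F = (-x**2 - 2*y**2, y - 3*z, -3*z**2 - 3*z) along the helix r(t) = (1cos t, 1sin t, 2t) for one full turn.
pi**2*(-64*pi - 24)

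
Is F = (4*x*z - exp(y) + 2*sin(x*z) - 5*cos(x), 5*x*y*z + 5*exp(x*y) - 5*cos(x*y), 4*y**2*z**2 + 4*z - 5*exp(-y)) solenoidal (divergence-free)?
No, ∇·F = 5*x*z + 5*x*exp(x*y) + 5*x*sin(x*y) + 8*y**2*z + 2*z*cos(x*z) + 4*z + 5*sin(x) + 4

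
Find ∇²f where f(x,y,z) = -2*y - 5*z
0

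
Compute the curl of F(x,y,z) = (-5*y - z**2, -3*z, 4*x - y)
(2, -2*z - 4, 5)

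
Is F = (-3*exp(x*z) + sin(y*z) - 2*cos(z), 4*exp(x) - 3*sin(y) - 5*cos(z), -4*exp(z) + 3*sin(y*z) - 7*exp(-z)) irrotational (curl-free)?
No, ∇×F = (3*z*cos(y*z) - 5*sin(z), -3*x*exp(x*z) + y*cos(y*z) + 2*sin(z), -z*cos(y*z) + 4*exp(x))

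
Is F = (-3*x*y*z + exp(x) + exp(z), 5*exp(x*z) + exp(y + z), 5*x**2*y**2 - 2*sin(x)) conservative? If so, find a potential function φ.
No, ∇×F = (10*x**2*y - 5*x*exp(x*z) - exp(y + z), -10*x*y**2 - 3*x*y + exp(z) + 2*cos(x), z*(3*x + 5*exp(x*z))) ≠ 0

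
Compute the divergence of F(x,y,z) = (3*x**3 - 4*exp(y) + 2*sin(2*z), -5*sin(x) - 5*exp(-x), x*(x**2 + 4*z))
x*(9*x + 4)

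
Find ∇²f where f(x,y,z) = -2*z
0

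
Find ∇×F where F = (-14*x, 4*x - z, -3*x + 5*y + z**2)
(6, 3, 4)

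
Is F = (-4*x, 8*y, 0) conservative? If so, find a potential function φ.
Yes, F is conservative. φ = -2*x**2 + 4*y**2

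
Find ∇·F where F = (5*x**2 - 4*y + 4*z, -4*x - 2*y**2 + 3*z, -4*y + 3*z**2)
10*x - 4*y + 6*z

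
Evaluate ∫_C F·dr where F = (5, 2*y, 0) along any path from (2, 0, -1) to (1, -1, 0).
-4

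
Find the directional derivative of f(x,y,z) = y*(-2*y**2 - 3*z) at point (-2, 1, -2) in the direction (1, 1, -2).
sqrt(6)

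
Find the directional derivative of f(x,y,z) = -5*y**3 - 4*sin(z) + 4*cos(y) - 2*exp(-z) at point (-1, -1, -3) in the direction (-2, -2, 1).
-8*sin(1)/3 - 4*cos(3)/3 + 10 + 2*exp(3)/3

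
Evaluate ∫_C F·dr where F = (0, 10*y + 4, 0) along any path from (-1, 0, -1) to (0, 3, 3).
57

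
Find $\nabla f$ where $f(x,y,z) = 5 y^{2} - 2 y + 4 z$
(0, 10*y - 2, 4)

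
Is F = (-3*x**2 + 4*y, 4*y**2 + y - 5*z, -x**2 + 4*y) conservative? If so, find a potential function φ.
No, ∇×F = (9, 2*x, -4) ≠ 0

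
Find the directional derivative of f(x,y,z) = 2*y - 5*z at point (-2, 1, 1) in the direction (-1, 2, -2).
14/3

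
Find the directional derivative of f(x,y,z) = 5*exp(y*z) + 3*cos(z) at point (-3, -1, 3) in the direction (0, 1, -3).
sqrt(10)*(9*exp(3)*sin(3)/10 + 3)*exp(-3)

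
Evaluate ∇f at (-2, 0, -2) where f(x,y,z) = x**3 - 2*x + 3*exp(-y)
(10, -3, 0)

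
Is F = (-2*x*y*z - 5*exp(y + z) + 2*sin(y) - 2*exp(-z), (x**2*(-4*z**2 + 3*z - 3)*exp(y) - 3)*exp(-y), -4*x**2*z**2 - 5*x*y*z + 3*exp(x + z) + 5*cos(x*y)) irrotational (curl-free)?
No, ∇×F = (x*(x*(8*z - 3) - 5*z - 5*sin(x*y)), ((-2*x*y + 8*x*z**2 + 5*y*z + 5*y*sin(x*y) - 3*exp(x + z) - 5*exp(y + z))*exp(z) + 2)*exp(-z), -8*x*z**2 + 8*x*z - 6*x + 5*exp(y + z) - 2*cos(y))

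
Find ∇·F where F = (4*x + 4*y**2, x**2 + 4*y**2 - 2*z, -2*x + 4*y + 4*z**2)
8*y + 8*z + 4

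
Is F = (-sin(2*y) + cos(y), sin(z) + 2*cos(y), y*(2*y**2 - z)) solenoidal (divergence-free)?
No, ∇·F = -y - 2*sin(y)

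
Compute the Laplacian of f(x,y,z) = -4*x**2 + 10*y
-8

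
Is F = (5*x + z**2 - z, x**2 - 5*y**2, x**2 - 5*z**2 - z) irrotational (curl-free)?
No, ∇×F = (0, -2*x + 2*z - 1, 2*x)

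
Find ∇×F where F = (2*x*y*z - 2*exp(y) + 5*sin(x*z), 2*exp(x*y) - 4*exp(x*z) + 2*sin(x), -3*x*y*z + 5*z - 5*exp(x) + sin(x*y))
(x*(-3*z + 4*exp(x*z) + cos(x*y)), 2*x*y + 5*x*cos(x*z) + 3*y*z - y*cos(x*y) + 5*exp(x), -2*x*z + 2*y*exp(x*y) - 4*z*exp(x*z) + 2*exp(y) + 2*cos(x))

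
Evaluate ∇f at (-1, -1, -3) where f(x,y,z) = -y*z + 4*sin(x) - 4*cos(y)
(4*cos(1), 3 - 4*sin(1), 1)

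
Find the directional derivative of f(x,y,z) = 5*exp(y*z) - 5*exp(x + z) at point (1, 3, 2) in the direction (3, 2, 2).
25*sqrt(17)*(-1 + 2*exp(3))*exp(3)/17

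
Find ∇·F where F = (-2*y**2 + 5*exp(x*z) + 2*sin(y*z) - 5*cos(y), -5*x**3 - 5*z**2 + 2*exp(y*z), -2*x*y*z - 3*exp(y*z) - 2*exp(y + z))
-2*x*y - 3*y*exp(y*z) + 5*z*exp(x*z) + 2*z*exp(y*z) - 2*exp(y + z)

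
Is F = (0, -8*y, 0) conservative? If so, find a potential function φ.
Yes, F is conservative. φ = -4*y**2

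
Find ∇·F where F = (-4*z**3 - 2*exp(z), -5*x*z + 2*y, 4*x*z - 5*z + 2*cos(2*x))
4*x - 3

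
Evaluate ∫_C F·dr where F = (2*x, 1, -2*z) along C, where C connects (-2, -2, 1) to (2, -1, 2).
-2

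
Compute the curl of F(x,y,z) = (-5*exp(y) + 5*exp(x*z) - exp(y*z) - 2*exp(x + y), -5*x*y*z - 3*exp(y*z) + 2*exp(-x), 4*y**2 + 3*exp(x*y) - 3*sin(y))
(5*x*y + 3*x*exp(x*y) + 3*y*exp(y*z) + 8*y - 3*cos(y), 5*x*exp(x*z) - 3*y*exp(x*y) - y*exp(y*z), -5*y*z + z*exp(y*z) + 5*exp(y) + 2*exp(x + y) - 2*exp(-x))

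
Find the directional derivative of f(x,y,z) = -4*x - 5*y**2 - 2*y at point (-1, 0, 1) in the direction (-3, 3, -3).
2*sqrt(3)/3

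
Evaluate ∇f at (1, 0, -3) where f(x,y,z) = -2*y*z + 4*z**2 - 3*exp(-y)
(0, 9, -24)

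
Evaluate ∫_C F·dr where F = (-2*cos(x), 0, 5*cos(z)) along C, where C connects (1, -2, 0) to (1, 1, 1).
5*sin(1)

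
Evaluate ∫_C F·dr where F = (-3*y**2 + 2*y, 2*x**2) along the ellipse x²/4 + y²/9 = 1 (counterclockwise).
-12*pi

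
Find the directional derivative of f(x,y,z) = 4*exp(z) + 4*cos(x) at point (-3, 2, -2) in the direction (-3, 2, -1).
-2*sqrt(14)*(1 + 3*exp(2)*sin(3))*exp(-2)/7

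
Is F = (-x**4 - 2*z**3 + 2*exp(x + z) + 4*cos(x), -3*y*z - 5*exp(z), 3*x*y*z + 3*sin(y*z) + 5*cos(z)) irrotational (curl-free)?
No, ∇×F = (3*x*z + 3*y + 3*z*cos(y*z) + 5*exp(z), -3*y*z - 6*z**2 + 2*exp(x + z), 0)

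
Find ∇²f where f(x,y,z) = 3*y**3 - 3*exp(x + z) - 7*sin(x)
18*y - 6*exp(x + z) + 7*sin(x)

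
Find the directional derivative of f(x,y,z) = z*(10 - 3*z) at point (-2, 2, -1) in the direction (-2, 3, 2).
32*sqrt(17)/17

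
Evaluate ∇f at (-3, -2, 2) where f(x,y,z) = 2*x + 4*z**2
(2, 0, 16)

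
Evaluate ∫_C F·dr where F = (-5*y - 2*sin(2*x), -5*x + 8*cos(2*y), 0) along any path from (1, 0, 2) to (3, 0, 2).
-cos(2) + cos(6)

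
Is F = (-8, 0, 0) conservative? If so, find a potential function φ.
Yes, F is conservative. φ = -8*x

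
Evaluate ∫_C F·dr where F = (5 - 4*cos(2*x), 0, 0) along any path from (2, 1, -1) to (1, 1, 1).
-5 - 2*sin(2) + 2*sin(4)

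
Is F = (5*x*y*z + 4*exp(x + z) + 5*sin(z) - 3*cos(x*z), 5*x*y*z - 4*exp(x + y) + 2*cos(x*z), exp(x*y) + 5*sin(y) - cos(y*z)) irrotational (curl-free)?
No, ∇×F = (-5*x*y + x*exp(x*y) + 2*x*sin(x*z) + z*sin(y*z) + 5*cos(y), 5*x*y + 3*x*sin(x*z) - y*exp(x*y) + 4*exp(x + z) + 5*cos(z), -5*x*z + 5*y*z - 2*z*sin(x*z) - 4*exp(x + y))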